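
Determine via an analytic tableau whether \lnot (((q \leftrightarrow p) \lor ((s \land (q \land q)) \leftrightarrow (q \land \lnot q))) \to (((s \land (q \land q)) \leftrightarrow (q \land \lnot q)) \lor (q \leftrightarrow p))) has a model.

Unsatisfiable

Initial set: {\lnot (((q \leftrightarrow p) \lor ((s \land (q \land q)) \leftrightarrow (q \land \lnot q))) \to (((s \land (q \land q)) \leftrightarrow (q \land \lnot q)) \lor (q \leftrightarrow p)))}.
\lnot (((q \leftrightarrow p) \lor ((s \land (q \land q)) \leftrightarrow (q \land \lnot q))) \to (((s \land (q \land q)) \leftrightarrow (q \land \lnot q)) \lor (q \leftrightarrow p))): α-rule — add ((q \leftrightarrow p) \lor ((s \land (q \land q)) \leftrightarrow (q \land \lnot q))), \lnot (((s \land (q \land q)) \leftrightarrow (q \land \lnot q)) \lor (q \leftrightarrow p)).
\lnot (((s \land (q \land q)) \leftrightarrow (q \land \lnot q)) \lor (q \leftrightarrow p)): α-rule — add \lnot ((s \land (q \land q)) \leftrightarrow (q \land \lnot q)), \lnot (q \leftrightarrow p).
((q \leftrightarrow p) \lor ((s \land (q \land q)) \leftrightarrow (q \land \lnot q))): β-rule — branch into (q \leftrightarrow p)  //  ((s \land (q \land q)) \leftrightarrow (q \land \lnot q)).
  branch 1 (add (q \leftrightarrow p)):
    \lnot ((s \land (q \land q)) \leftrightarrow (q \land \lnot q)): β-rule — branch into (s \land (q \land q)), \lnot (q \land \lnot q)  //  \lnot (s \land (q \land q)), (q \land \lnot q).
      branch 1.1 (add (s \land (q \land q)), \lnot (q \land \lnot q)):
        (s \land (q \land q)): α-rule — add s, (q \land q).
        (q \land q): α-rule — add q, q.
        \lnot (q \leftrightarrow p): β-rule — branch into q, \lnot p  //  \lnot q, p.
          branch 1.1.1 (add q, \lnot p):
            (q \leftrightarrow p): β-rule — branch into q, p  //  \lnot q, \lnot p.
              branch 1.1.1.1 (add q, p):
                × closes — contains both p and \lnot p.
              branch 1.1.1.2 (add \lnot q, \lnot p):
                × closes — contains both q and \lnot q.
          branch 1.1.2 (add \lnot q, p):
            × closes — contains both q and \lnot q.
      branch 1.2 (add \lnot (s \land (q \land q)), (q \land \lnot q)):
        (q \land \lnot q): α-rule — add q, \lnot q.
        × closes — contains both q and \lnot q.
  branch 2 (add ((s \land (q \land q)) \leftrightarrow (q \land \lnot q))):
    \lnot ((s \land (q \land q)) \leftrightarrow (q \land \lnot q)): β-rule — branch into (s \land (q \land q)), \lnot (q \land \lnot q)  //  \lnot (s \land (q \land q)), (q \land \lnot q).
      branch 2.1 (add (s \land (q \land q)), \lnot (q \land \lnot q)):
        (s \land (q \land q)): α-rule — add s, (q \land q).
        (q \land q): α-rule — add q, q.
        \lnot (q \leftrightarrow p): β-rule — branch into q, \lnot p  //  \lnot q, p.
          branch 2.1.1 (add q, \lnot p):
            ((s \land (q \land q)) \leftrightarrow (q \land \lnot q)): β-rule — branch into (s \land (q \land q)), (q \land \lnot q)  //  \lnot (s \land (q \land q)), \lnot (q \land \lnot q).
              branch 2.1.1.1 (add (s \land (q \land q)), (q \land \lnot q)):
                (s \land (q \land q)): α-rule — add s, (q \land q).
                (q \land \lnot q): α-rule — add q, \lnot q.
                × closes — contains both q and \lnot q.
              branch 2.1.1.2 (add \lnot (s \land (q \land q)), \lnot (q \land \lnot q)):
                \lnot (q \land \lnot q): β-rule — branch into \lnot q  //  \lnot \lnot q.
                  branch 2.1.1.2.1 (add \lnot q):
                    × closes — contains both q and \lnot q.
                  branch 2.1.1.2.2 (add \lnot \lnot q):
                    \lnot (s \land (q \land q)): β-rule — branch into \lnot s  //  \lnot (q \land q).
                      branch 2.1.1.2.2.1 (add \lnot s):
                        × closes — contains both s and \lnot s.
                      branch 2.1.1.2.2.2 (add \lnot (q \land q)):
                        \lnot (q \land \lnot q): β-rule — branch into \lnot q  //  \lnot \lnot q.
                          branch 2.1.1.2.2.2.1 (add \lnot q):
                            × closes — contains both q and \lnot q.
                          branch 2.1.1.2.2.2.2 (add \lnot \lnot q):
                            \lnot (q \land q): β-rule — branch into \lnot q  //  \lnot q.
                              branch 2.1.1.2.2.2.2.1 (add \lnot q):
                                × closes — contains both q and \lnot q.
                              branch 2.1.1.2.2.2.2.2 (add \lnot q):
                                × closes — contains both q and \lnot q.
          branch 2.1.2 (add \lnot q, p):
            × closes — contains both q and \lnot q.
      branch 2.2 (add \lnot (s \land (q \land q)), (q \land \lnot q)):
        (q \land \lnot q): α-rule — add q, \lnot q.
        × closes — contains both q and \lnot q.
All 12 branches close.
Every branch closed; the formula is unsatisfiable.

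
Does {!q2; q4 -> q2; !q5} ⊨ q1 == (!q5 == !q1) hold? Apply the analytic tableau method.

No

Initial set: {!q2; (q4 -> q2); !q5; !(q1 == (!q5 == !q1))}.
(q4 -> q2): β-rule — branch into !q4  //  q2.
  branch 1 (add !q4):
    !(q1 == (!q5 == !q1)): β-rule — branch into q1, !(!q5 == !q1)  //  !q1, (!q5 == !q1).
      branch 1.1 (add q1, !(!q5 == !q1)):
        !(!q5 == !q1): β-rule — branch into !q5, !!q1  //  !!q5, !q1.
          branch 1.1.1 (add !q5, !!q1):
            ○ open, literals {q1=1, q2=0, q4=0, q5=0}.
          branch 1.1.2 (add !!q5, !q1):
            × closes — contains both q5 and !q5.
      branch 1.2 (add !q1, (!q5 == !q1)):
        (!q5 == !q1): β-rule — branch into !q5, !q1  //  !!q5, !!q1.
          branch 1.2.1 (add !q5, !q1):
            ○ open, literals {q1=0, q2=0, q4=0, q5=0}.
          branch 1.2.2 (add !!q5, !!q1):
            × closes — contains both q5 and !q5.
  branch 2 (add q2):
    × closes — contains both q2 and !q2.
3 branches closed, 2 open.
An open branch gives a countermodel: q1=1, q2=0, q4=0, q5=0 (unmentioned atoms arbitrary); the premises hold there but the conclusion fails.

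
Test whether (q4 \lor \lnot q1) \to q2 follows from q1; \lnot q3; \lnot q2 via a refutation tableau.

No

Initial set: {q1; \lnot q3; \lnot q2; \lnot ((q4 \lor \lnot q1) \to q2)}.
\lnot ((q4 \lor \lnot q1) \to q2): α-rule — add (q4 \lor \lnot q1), \lnot q2.
(q4 \lor \lnot q1): β-rule — branch into q4  //  \lnot q1.
  branch 1 (add q4):
    ○ open, literals {q1=1, q2=0, q3=0, q4=1}.
  branch 2 (add \lnot q1):
    × closes — contains both q1 and \lnot q1.
1 branch closed, 1 open.
An open branch gives a countermodel: q1=1, q2=0, q3=0, q4=1 (unmentioned atoms arbitrary); the premises hold there but the conclusion fails.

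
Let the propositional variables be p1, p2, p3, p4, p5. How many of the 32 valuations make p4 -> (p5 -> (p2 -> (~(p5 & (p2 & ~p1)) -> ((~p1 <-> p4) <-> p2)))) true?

30

Initial set: {(p4 -> (p5 -> (p2 -> (~(p5 & (p2 & ~p1)) -> ((~p1 <-> p4) <-> p2)))))}.
(p4 -> (p5 -> (p2 -> (~(p5 & (p2 & ~p1)) -> ((~p1 <-> p4) <-> p2))))): β-rule — branch into ~p4  //  (p5 -> (p2 -> (~(p5 & (p2 & ~p1)) -> ((~p1 <-> p4) <-> p2)))).
  branch 1 (add ~p4):
    ○ open, literals {p4=0}.
  branch 2 (add (p5 -> (p2 -> (~(p5 & (p2 & ~p1)) -> ((~p1 <-> p4) <-> p2))))):
    (p5 -> (p2 -> (~(p5 & (p2 & ~p1)) -> ((~p1 <-> p4) <-> p2)))): β-rule — branch into ~p5  //  (p2 -> (~(p5 & (p2 & ~p1)) -> ((~p1 <-> p4) <-> p2))).
      branch 2.1 (add ~p5):
        ○ open, literals {p5=0}.
      branch 2.2 (add (p2 -> (~(p5 & (p2 & ~p1)) -> ((~p1 <-> p4) <-> p2)))):
        (p2 -> (~(p5 & (p2 & ~p1)) -> ((~p1 <-> p4) <-> p2))): β-rule — branch into ~p2  //  (~(p5 & (p2 & ~p1)) -> ((~p1 <-> p4) <-> p2)).
          branch 2.2.1 (add ~p2):
            ○ open, literals {p2=0}.
          branch 2.2.2 (add (~(p5 & (p2 & ~p1)) -> ((~p1 <-> p4) <-> p2))):
            (~(p5 & (p2 & ~p1)) -> ((~p1 <-> p4) <-> p2)): β-rule — branch into ~~(p5 & (p2 & ~p1))  //  ((~p1 <-> p4) <-> p2).
              branch 2.2.2.1 (add ~~(p5 & (p2 & ~p1))):
                ~~(p5 & (p2 & ~p1)): α-rule — add p5, (p2 & ~p1).
                (p2 & ~p1): α-rule — add p2, ~p1.
                ○ open, literals {p1=0, p2=1, p5=1}.
              branch 2.2.2.2 (add ((~p1 <-> p4) <-> p2)):
                ((~p1 <-> p4) <-> p2): β-rule — branch into (~p1 <-> p4), p2  //  ~(~p1 <-> p4), ~p2.
                  branch 2.2.2.2.1 (add (~p1 <-> p4), p2):
                    (~p1 <-> p4): β-rule — branch into ~p1, p4  //  ~~p1, ~p4.
                      branch 2.2.2.2.1.1 (add ~p1, p4):
                        ○ open, literals {p1=0, p2=1, p4=1}.
                      branch 2.2.2.2.1.2 (add ~~p1, ~p4):
                        ○ open, literals {p1=1, p2=1, p4=0}.
                  branch 2.2.2.2.2 (add ~(~p1 <-> p4), ~p2):
                    ~(~p1 <-> p4): β-rule — branch into ~p1, ~p4  //  ~~p1, p4.
                      branch 2.2.2.2.2.1 (add ~p1, ~p4):
                        ○ open, literals {p1=0, p2=0, p4=0}.
                      branch 2.2.2.2.2.2 (add ~~p1, p4):
                        ○ open, literals {p1=1, p2=0, p4=1}.
0 branches closed, 8 open.
Each open branch fixes some atoms; the unmentioned ones are free. Counting distinct full assignments: branch {p4=0} (p1, p2, p3, p5) contributes 16 new; branch {p5=0} (p1, p2, p3, p4) contributes 8 new; branch {p2=0} (p1, p3, p4, p5) contributes 4 new; branch {p1=0, p2=1, p5=1} (p3, p4) contributes 2 new; branch {p1=0, p2=1, p4=1} (p3, p5) contributes 0 new; branch {p1=1, p2=1, p4=0} (p3, p5) contributes 0 new; branch {p1=0, p2=0, p4=0} (p3, p5) contributes 0 new; branch {p1=1, p2=0, p4=1} (p3, p5) contributes 0 new. Total: 30.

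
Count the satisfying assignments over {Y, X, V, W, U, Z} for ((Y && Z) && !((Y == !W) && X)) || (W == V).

Initial set: {T (((Y && Z) && !((Y == !W) && X)) || (W == V))}.
T (((Y && Z) && !((Y == !W) && X)) || (W == V)): β-rule — branch into T ((Y && Z) && !((Y == !W) && X))  //  T (W == V).
  branch 1 (add T ((Y && Z) && !((Y == !W) && X))):
    T ((Y && Z) && !((Y == !W) && X)): α-rule — add T (Y && Z), T !((Y == !W) && X).
    T (Y && Z): α-rule — add T Y, T Z.
    T !((Y == !W) && X): β-rule — branch into F (Y == !W)  //  F X.
      branch 1.1 (add F (Y == !W)):
        F (Y == !W): β-rule — branch into T Y, F !W  //  F Y, T !W.
          branch 1.1.1 (add T Y, F !W):
            ○ open, literals {W=1, Y=1, Z=1}.
          branch 1.1.2 (add F Y, T !W):
            × closes — contains both Y and !Y.
      branch 1.2 (add F X):
        ○ open, literals {X=0, Y=1, Z=1}.
  branch 2 (add T (W == V)):
    T (W == V): β-rule — branch into T W, T V  //  F W, F V.
      branch 2.1 (add T W, T V):
        ○ open, literals {V=1, W=1}.
      branch 2.2 (add F W, F V):
        ○ open, literals {V=0, W=0}.
1 branch closed, 4 open.
Each open branch fixes some atoms; the unmentioned ones are free. Counting distinct full assignments: branch {W=1, Y=1, Z=1} (X, V, U) contributes 8 new; branch {X=0, Y=1, Z=1} (V, W, U) contributes 4 new; branch {V=1, W=1} (Y, X, U, Z) contributes 12 new; branch {V=0, W=0} (Y, X, U, Z) contributes 14 new. Total: 38.

38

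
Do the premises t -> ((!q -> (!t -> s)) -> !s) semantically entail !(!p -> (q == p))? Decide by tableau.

Initial set: {(t -> ((!q -> (!t -> s)) -> !s)); !!(!p -> (q == p))}.
(t -> ((!q -> (!t -> s)) -> !s)): β-rule — branch into !t  //  ((!q -> (!t -> s)) -> !s).
  branch 1 (add !t):
    !!(!p -> (q == p)): β-rule — branch into !!p  //  (q == p).
      branch 1.1 (add !!p):
        ○ open, literals {p=1, t=0}.
      branch 1.2 (add (q == p)):
        (q == p): β-rule — branch into q, p  //  !q, !p.
          branch 1.2.1 (add q, p):
            ○ open, literals {p=1, q=1, t=0}.
          branch 1.2.2 (add !q, !p):
            ○ open, literals {p=0, q=0, t=0}.
  branch 2 (add ((!q -> (!t -> s)) -> !s)):
    !!(!p -> (q == p)): β-rule — branch into !!p  //  (q == p).
      branch 2.1 (add !!p):
        ((!q -> (!t -> s)) -> !s): β-rule — branch into !(!q -> (!t -> s))  //  !s.
          branch 2.1.1 (add !(!q -> (!t -> s))):
            !(!q -> (!t -> s)): α-rule — add !q, !(!t -> s).
            !(!t -> s): α-rule — add !t, !s.
            ○ open, literals {p=1, q=0, s=0, t=0}.
          branch 2.1.2 (add !s):
            ○ open, literals {p=1, s=0}.
      branch 2.2 (add (q == p)):
        ((!q -> (!t -> s)) -> !s): β-rule — branch into !(!q -> (!t -> s))  //  !s.
          branch 2.2.1 (add !(!q -> (!t -> s))):
            !(!q -> (!t -> s)): α-rule — add !q, !(!t -> s).
            !(!t -> s): α-rule — add !t, !s.
            (q == p): β-rule — branch into q, p  //  !q, !p.
              branch 2.2.1.1 (add q, p):
                × closes — contains both q and !q.
              branch 2.2.1.2 (add !q, !p):
                ○ open, literals {p=0, q=0, s=0, t=0}.
          branch 2.2.2 (add !s):
            (q == p): β-rule — branch into q, p  //  !q, !p.
              branch 2.2.2.1 (add q, p):
                ○ open, literals {p=1, q=1, s=0}.
              branch 2.2.2.2 (add !q, !p):
                ○ open, literals {p=0, q=0, s=0}.
1 branch closed, 8 open.
An open branch gives a countermodel: p=1, t=0 (unmentioned atoms arbitrary); the premises hold there but the conclusion fails.

No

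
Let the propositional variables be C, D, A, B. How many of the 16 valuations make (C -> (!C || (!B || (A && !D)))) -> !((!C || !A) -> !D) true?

Initial set: {((C -> (!C || (!B || (A && !D)))) -> !((!C || !A) -> !D))}.
((C -> (!C || (!B || (A && !D)))) -> !((!C || !A) -> !D)): β-rule — branch into !(C -> (!C || (!B || (A && !D))))  //  !((!C || !A) -> !D).
  branch 1 (add !(C -> (!C || (!B || (A && !D))))):
    !(C -> (!C || (!B || (A && !D)))): α-rule — add C, !(!C || (!B || (A && !D))).
    !(!C || (!B || (A && !D))): α-rule — add !!C, !(!B || (A && !D)).
    !(!B || (A && !D)): α-rule — add !!B, !(A && !D).
    !(A && !D): β-rule — branch into !A  //  !!D.
      branch 1.1 (add !A):
        ○ open, literals {A=F, B=T, C=T}.
      branch 1.2 (add !!D):
        ○ open, literals {B=T, C=T, D=T}.
  branch 2 (add !((!C || !A) -> !D)):
    !((!C || !A) -> !D): α-rule — add (!C || !A), !!D.
    (!C || !A): β-rule — branch into !C  //  !A.
      branch 2.1 (add !C):
        ○ open, literals {C=F, D=T}.
      branch 2.2 (add !A):
        ○ open, literals {A=F, D=T}.
0 branches closed, 4 open.
Each open branch fixes some atoms; the unmentioned ones are free. Counting distinct full assignments: branch {A=F, B=T, C=T} (D) contributes 2 new; branch {B=T, C=T, D=T} (A) contributes 1 new; branch {C=F, D=T} (A, B) contributes 4 new; branch {A=F, D=T} (C, B) contributes 1 new. Total: 8.

8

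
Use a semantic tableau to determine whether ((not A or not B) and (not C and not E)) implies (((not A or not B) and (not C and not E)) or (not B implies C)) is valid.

Valid

Assume the negation and expand:
Initial set: {not (((not A or not B) and (not C and not E)) implies (((not A or not B) and (not C and not E)) or (not B implies C)))}.
not (((not A or not B) and (not C and not E)) implies (((not A or not B) and (not C and not E)) or (not B implies C))): α-rule — add ((not A or not B) and (not C and not E)), not (((not A or not B) and (not C and not E)) or (not B implies C)).
((not A or not B) and (not C and not E)): α-rule — add (not A or not B), (not C and not E).
not (((not A or not B) and (not C and not E)) or (not B implies C)): α-rule — add not ((not A or not B) and (not C and not E)), not (not B implies C).
(not C and not E): α-rule — add not C, not E.
not (not B implies C): α-rule — add not B, not C.
(not A or not B): β-rule — branch into not A  //  not B.
  branch 1 (add not A):
    not ((not A or not B) and (not C and not E)): β-rule — branch into not (not A or not B)  //  not (not C and not E).
      branch 1.1 (add not (not A or not B)):
        not (not A or not B): α-rule — add not not A, not not B.
        × closes — contains both A and not A.
      branch 1.2 (add not (not C and not E)):
        not (not C and not E): β-rule — branch into not not C  //  not not E.
          branch 1.2.1 (add not not C):
            × closes — contains both C and not C.
          branch 1.2.2 (add not not E):
            × closes — contains both E and not E.
  branch 2 (add not B):
    not ((not A or not B) and (not C and not E)): β-rule — branch into not (not A or not B)  //  not (not C and not E).
      branch 2.1 (add not (not A or not B)):
        not (not A or not B): α-rule — add not not A, not not B.
        × closes — contains both B and not B.
      branch 2.2 (add not (not C and not E)):
        not (not C and not E): β-rule — branch into not not C  //  not not E.
          branch 2.2.1 (add not not C):
            × closes — contains both C and not C.
          branch 2.2.2 (add not not E):
            × closes — contains both E and not E.
All 6 branches close.
Every branch closed, so the negation is unsatisfiable and the formula is valid.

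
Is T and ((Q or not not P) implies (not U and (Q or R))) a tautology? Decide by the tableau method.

Assume the negation and expand:
Initial set: {F (T and ((Q or not not P) implies (not U and (Q or R))))}.
F (T and ((Q or not not P) implies (not U and (Q or R)))): β-rule — branch into F T  //  F ((Q or not not P) implies (not U and (Q or R))).
  branch 1 (add F T):
    ○ open, literals {T=F}.
  branch 2 (add F ((Q or not not P) implies (not U and (Q or R)))):
    F ((Q or not not P) implies (not U and (Q or R))): α-rule — add T (Q or not not P), F (not U and (Q or R)).
    T (Q or not not P): β-rule — branch into T Q  //  T not not P.
      branch 2.1 (add T Q):
        F (not U and (Q or R)): β-rule — branch into F not U  //  F (Q or R).
          branch 2.1.1 (add F not U):
            ○ open, literals {Q=T, U=T}.
          branch 2.1.2 (add F (Q or R)):
            F (Q or R): α-rule — add F Q, F R.
            × closes — contains both Q and not Q.
      branch 2.2 (add T not not P):
        T not not P: drop double negation, giving T P.
        F (not U and (Q or R)): β-rule — branch into F not U  //  F (Q or R).
          branch 2.2.1 (add F not U):
            ○ open, literals {P=T, U=T}.
          branch 2.2.2 (add F (Q or R)):
            F (Q or R): α-rule — add F Q, F R.
            ○ open, literals {P=T, Q=F, R=F}.
1 branch closed, 4 open.
An open branch gives a countermodel: T=F (unmentioned atoms arbitrary); under it the original formula is false.

Not valid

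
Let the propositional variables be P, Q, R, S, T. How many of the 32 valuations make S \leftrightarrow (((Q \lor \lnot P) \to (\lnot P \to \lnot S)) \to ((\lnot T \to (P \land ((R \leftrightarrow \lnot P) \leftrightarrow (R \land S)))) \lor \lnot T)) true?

16

Initial set: {(S \leftrightarrow (((Q \lor \lnot P) \to (\lnot P \to \lnot S)) \to ((\lnot T \to (P \land ((R \leftrightarrow \lnot P) \leftrightarrow (R \land S)))) \lor \lnot T)))}.
(S \leftrightarrow (((Q \lor \lnot P) \to (\lnot P \to \lnot S)) \to ((\lnot T \to (P \land ((R \leftrightarrow \lnot P) \leftrightarrow (R \land S)))) \lor \lnot T))): β-rule — branch into S, (((Q \lor \lnot P) \to (\lnot P \to \lnot S)) \to ((\lnot T \to (P \land ((R \leftrightarrow \lnot P) \leftrightarrow (R \land S)))) \lor \lnot T))  //  \lnot S, \lnot (((Q \lor \lnot P) \to (\lnot P \to \lnot S)) \to ((\lnot T \to (P \land ((R \leftrightarrow \lnot P) \leftrightarrow (R \land S)))) \lor \lnot T)).
  branch 1 (add S, (((Q \lor \lnot P) \to (\lnot P \to \lnot S)) \to ((\lnot T \to (P \land ((R \leftrightarrow \lnot P) \leftrightarrow (R \land S)))) \lor \lnot T))):
    (((Q \lor \lnot P) \to (\lnot P \to \lnot S)) \to ((\lnot T \to (P \land ((R \leftrightarrow \lnot P) \leftrightarrow (R \land S)))) \lor \lnot T)): β-rule — branch into \lnot ((Q \lor \lnot P) \to (\lnot P \to \lnot S))  //  ((\lnot T \to (P \land ((R \leftrightarrow \lnot P) \leftrightarrow (R \land S)))) \lor \lnot T).
      branch 1.1 (add \lnot ((Q \lor \lnot P) \to (\lnot P \to \lnot S))):
        \lnot ((Q \lor \lnot P) \to (\lnot P \to \lnot S)): α-rule — add (Q \lor \lnot P), \lnot (\lnot P \to \lnot S).
        \lnot (\lnot P \to \lnot S): α-rule — add \lnot P, \lnot \lnot S.
        (Q \lor \lnot P): β-rule — branch into Q  //  \lnot P.
          branch 1.1.1 (add Q):
            ○ open, literals {P=false, Q=true, S=true}.
          branch 1.1.2 (add \lnot P):
            ○ open, literals {P=false, S=true}.
      branch 1.2 (add ((\lnot T \to (P \land ((R \leftrightarrow \lnot P) \leftrightarrow (R \land S)))) \lor \lnot T)):
        ((\lnot T \to (P \land ((R \leftrightarrow \lnot P) \leftrightarrow (R \land S)))) \lor \lnot T): β-rule — branch into (\lnot T \to (P \land ((R \leftrightarrow \lnot P) \leftrightarrow (R \land S))))  //  \lnot T.
          branch 1.2.1 (add (\lnot T \to (P \land ((R \leftrightarrow \lnot P) \leftrightarrow (R \land S))))):
            (\lnot T \to (P \land ((R \leftrightarrow \lnot P) \leftrightarrow (R \land S)))): β-rule — branch into \lnot \lnot T  //  (P \land ((R \leftrightarrow \lnot P) \leftrightarrow (R \land S))).
              branch 1.2.1.1 (add \lnot \lnot T):
                ○ open, literals {S=true, T=true}.
              branch 1.2.1.2 (add (P \land ((R \leftrightarrow \lnot P) \leftrightarrow (R \land S)))):
                (P \land ((R \leftrightarrow \lnot P) \leftrightarrow (R \land S))): α-rule — add P, ((R \leftrightarrow \lnot P) \leftrightarrow (R \land S)).
                ((R \leftrightarrow \lnot P) \leftrightarrow (R \land S)): β-rule — branch into (R \leftrightarrow \lnot P), (R \land S)  //  \lnot (R \leftrightarrow \lnot P), \lnot (R \land S).
                  branch 1.2.1.2.1 (add (R \leftrightarrow \lnot P), (R \land S)):
                    (R \land S): α-rule — add R, S.
                    (R \leftrightarrow \lnot P): β-rule — branch into R, \lnot P  //  \lnot R, \lnot \lnot P.
                      branch 1.2.1.2.1.1 (add R, \lnot P):
                        × closes — contains both P and \lnot P.
                      branch 1.2.1.2.1.2 (add \lnot R, \lnot \lnot P):
                        × closes — contains both R and \lnot R.
                  branch 1.2.1.2.2 (add \lnot (R \leftrightarrow \lnot P), \lnot (R \land S)):
                    \lnot (R \leftrightarrow \lnot P): β-rule — branch into R, \lnot \lnot P  //  \lnot R, \lnot P.
                      branch 1.2.1.2.2.1 (add R, \lnot \lnot P):
                        \lnot (R \land S): β-rule — branch into \lnot R  //  \lnot S.
                          branch 1.2.1.2.2.1.1 (add \lnot R):
                            × closes — contains both R and \lnot R.
                          branch 1.2.1.2.2.1.2 (add \lnot S):
                            × closes — contains both S and \lnot S.
                      branch 1.2.1.2.2.2 (add \lnot R, \lnot P):
                        × closes — contains both P and \lnot P.
          branch 1.2.2 (add \lnot T):
            ○ open, literals {S=true, T=false}.
  branch 2 (add \lnot S, \lnot (((Q \lor \lnot P) \to (\lnot P \to \lnot S)) \to ((\lnot T \to (P \land ((R \leftrightarrow \lnot P) \leftrightarrow (R \land S)))) \lor \lnot T))):
    \lnot (((Q \lor \lnot P) \to (\lnot P \to \lnot S)) \to ((\lnot T \to (P \land ((R \leftrightarrow \lnot P) \leftrightarrow (R \land S)))) \lor \lnot T)): α-rule — add ((Q \lor \lnot P) \to (\lnot P \to \lnot S)), \lnot ((\lnot T \to (P \land ((R \leftrightarrow \lnot P) \leftrightarrow (R \land S)))) \lor \lnot T).
    \lnot ((\lnot T \to (P \land ((R \leftrightarrow \lnot P) \leftrightarrow (R \land S)))) \lor \lnot T): α-rule — add \lnot (\lnot T \to (P \land ((R \leftrightarrow \lnot P) \leftrightarrow (R \land S)))), \lnot \lnot T.
    \lnot (\lnot T \to (P \land ((R \leftrightarrow \lnot P) \leftrightarrow (R \land S)))): α-rule — add \lnot T, \lnot (P \land ((R \leftrightarrow \lnot P) \leftrightarrow (R \land S))).
    × closes — contains both T and \lnot T.
6 branches closed, 4 open.
Each open branch fixes some atoms; the unmentioned ones are free. Counting distinct full assignments: branch {P=false, Q=true, S=true} (R, T) contributes 4 new; branch {P=false, S=true} (Q, R, T) contributes 4 new; branch {S=true, T=true} (P, Q, R) contributes 4 new; branch {S=true, T=false} (P, Q, R) contributes 4 new. Total: 16.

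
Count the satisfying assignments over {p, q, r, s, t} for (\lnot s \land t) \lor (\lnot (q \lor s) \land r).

Initial set: {T ((\lnot s \land t) \lor (\lnot (q \lor s) \land r))}.
T ((\lnot s \land t) \lor (\lnot (q \lor s) \land r)): β-rule — branch into T (\lnot s \land t)  //  T (\lnot (q \lor s) \land r).
  branch 1 (add T (\lnot s \land t)):
    T (\lnot s \land t): α-rule — add T \lnot s, T t.
    ○ open, literals {s=0, t=1}.
  branch 2 (add T (\lnot (q \lor s) \land r)):
    T (\lnot (q \lor s) \land r): α-rule — add T \lnot (q \lor s), T r.
    T \lnot (q \lor s): α-rule — add F q, F s.
    ○ open, literals {q=0, r=1, s=0}.
0 branches closed, 2 open.
Each open branch fixes some atoms; the unmentioned ones are free. Counting distinct full assignments: branch {s=0, t=1} (p, q, r) contributes 8 new; branch {q=0, r=1, s=0} (p, t) contributes 2 new. Total: 10.

10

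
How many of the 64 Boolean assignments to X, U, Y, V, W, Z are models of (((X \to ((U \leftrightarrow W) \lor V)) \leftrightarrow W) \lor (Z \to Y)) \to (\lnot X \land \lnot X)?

36

Initial set: {T ((((X \to ((U \leftrightarrow W) \lor V)) \leftrightarrow W) \lor (Z \to Y)) \to (\lnot X \land \lnot X))}.
T ((((X \to ((U \leftrightarrow W) \lor V)) \leftrightarrow W) \lor (Z \to Y)) \to (\lnot X \land \lnot X)): β-rule — branch into F (((X \to ((U \leftrightarrow W) \lor V)) \leftrightarrow W) \lor (Z \to Y))  //  T (\lnot X \land \lnot X).
  branch 1 (add F (((X \to ((U \leftrightarrow W) \lor V)) \leftrightarrow W) \lor (Z \to Y))):
    F (((X \to ((U \leftrightarrow W) \lor V)) \leftrightarrow W) \lor (Z \to Y)): α-rule — add F ((X \to ((U \leftrightarrow W) \lor V)) \leftrightarrow W), F (Z \to Y).
    F (Z \to Y): α-rule — add T Z, F Y.
    F ((X \to ((U \leftrightarrow W) \lor V)) \leftrightarrow W): β-rule — branch into T (X \to ((U \leftrightarrow W) \lor V)), F W  //  F (X \to ((U \leftrightarrow W) \lor V)), T W.
      branch 1.1 (add T (X \to ((U \leftrightarrow W) \lor V)), F W):
        T (X \to ((U \leftrightarrow W) \lor V)): β-rule — branch into F X  //  T ((U \leftrightarrow W) \lor V).
          branch 1.1.1 (add F X):
            ○ open, literals {W=false, X=false, Y=false, Z=true}.
          branch 1.1.2 (add T ((U \leftrightarrow W) \lor V)):
            T ((U \leftrightarrow W) \lor V): β-rule — branch into T (U \leftrightarrow W)  //  T V.
              branch 1.1.2.1 (add T (U \leftrightarrow W)):
                T (U \leftrightarrow W): β-rule — branch into T U, T W  //  F U, F W.
                  branch 1.1.2.1.1 (add T U, T W):
                    × closes — contains both W and \lnot W.
                  branch 1.1.2.1.2 (add F U, F W):
                    ○ open, literals {U=false, W=false, Y=false, Z=true}.
              branch 1.1.2.2 (add T V):
                ○ open, literals {V=true, W=false, Y=false, Z=true}.
      branch 1.2 (add F (X \to ((U \leftrightarrow W) \lor V)), T W):
        F (X \to ((U \leftrightarrow W) \lor V)): α-rule — add T X, F ((U \leftrightarrow W) \lor V).
        F ((U \leftrightarrow W) \lor V): α-rule — add F (U \leftrightarrow W), F V.
        F (U \leftrightarrow W): β-rule — branch into T U, F W  //  F U, T W.
          branch 1.2.1 (add T U, F W):
            × closes — contains both W and \lnot W.
          branch 1.2.2 (add F U, T W):
            ○ open, literals {U=false, V=false, W=true, X=true, Y=false, Z=true}.
  branch 2 (add T (\lnot X \land \lnot X)):
    T (\lnot X \land \lnot X): α-rule — add T \lnot X, T \lnot X.
    ○ open, literals {X=false}.
2 branches closed, 5 open.
Each open branch fixes some atoms; the unmentioned ones are free. Counting distinct full assignments: branch {W=false, X=false, Y=false, Z=true} (U, V) contributes 4 new; branch {U=false, W=false, Y=false, Z=true} (X, V) contributes 2 new; branch {V=true, W=false, Y=false, Z=true} (X, U) contributes 1 new; branch {U=false, V=false, W=true, X=true, Y=false, Z=true} (none free) contributes 1 new; branch {X=false} (U, Y, V, W, Z) contributes 28 new. Total: 36.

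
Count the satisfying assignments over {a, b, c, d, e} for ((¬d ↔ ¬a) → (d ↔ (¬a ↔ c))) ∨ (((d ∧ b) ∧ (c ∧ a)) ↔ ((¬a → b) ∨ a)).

Initial set: {T (((¬d ↔ ¬a) → (d ↔ (¬a ↔ c))) ∨ (((d ∧ b) ∧ (c ∧ a)) ↔ ((¬a → b) ∨ a)))}.
T (((¬d ↔ ¬a) → (d ↔ (¬a ↔ c))) ∨ (((d ∧ b) ∧ (c ∧ a)) ↔ ((¬a → b) ∨ a))): β-rule — branch into T ((¬d ↔ ¬a) → (d ↔ (¬a ↔ c)))  //  T (((d ∧ b) ∧ (c ∧ a)) ↔ ((¬a → b) ∨ a)).
  branch 1 (add T ((¬d ↔ ¬a) → (d ↔ (¬a ↔ c)))):
    T ((¬d ↔ ¬a) → (d ↔ (¬a ↔ c))): β-rule — branch into F (¬d ↔ ¬a)  //  T (d ↔ (¬a ↔ c)).
      branch 1.1 (add F (¬d ↔ ¬a)):
        F (¬d ↔ ¬a): β-rule — branch into T ¬d, F ¬a  //  F ¬d, T ¬a.
          branch 1.1.1 (add T ¬d, F ¬a):
            ○ open, literals {a=true, d=false}.
          branch 1.1.2 (add F ¬d, T ¬a):
            ○ open, literals {a=false, d=true}.
      branch 1.2 (add T (d ↔ (¬a ↔ c))):
        T (d ↔ (¬a ↔ c)): β-rule — branch into T d, T (¬a ↔ c)  //  F d, F (¬a ↔ c).
          branch 1.2.1 (add T d, T (¬a ↔ c)):
            T (¬a ↔ c): β-rule — branch into T ¬a, T c  //  F ¬a, F c.
              branch 1.2.1.1 (add T ¬a, T c):
                ○ open, literals {a=false, c=true, d=true}.
              branch 1.2.1.2 (add F ¬a, F c):
                ○ open, literals {a=true, c=false, d=true}.
          branch 1.2.2 (add F d, F (¬a ↔ c)):
            F (¬a ↔ c): β-rule — branch into T ¬a, F c  //  F ¬a, T c.
              branch 1.2.2.1 (add T ¬a, F c):
                ○ open, literals {a=false, c=false, d=false}.
              branch 1.2.2.2 (add F ¬a, T c):
                ○ open, literals {a=true, c=true, d=false}.
  branch 2 (add T (((d ∧ b) ∧ (c ∧ a)) ↔ ((¬a → b) ∨ a))):
    T (((d ∧ b) ∧ (c ∧ a)) ↔ ((¬a → b) ∨ a)): β-rule — branch into T ((d ∧ b) ∧ (c ∧ a)), T ((¬a → b) ∨ a)  //  F ((d ∧ b) ∧ (c ∧ a)), F ((¬a → b) ∨ a).
      branch 2.1 (add T ((d ∧ b) ∧ (c ∧ a)), T ((¬a → b) ∨ a)):
        T ((d ∧ b) ∧ (c ∧ a)): α-rule — add T (d ∧ b), T (c ∧ a).
        T (d ∧ b): α-rule — add T d, T b.
        T (c ∧ a): α-rule — add T c, T a.
        T ((¬a → b) ∨ a): β-rule — branch into T (¬a → b)  //  T a.
          branch 2.1.1 (add T (¬a → b)):
            T (¬a → b): β-rule — branch into F ¬a  //  T b.
              branch 2.1.1.1 (add F ¬a):
                ○ open, literals {a=true, b=true, c=true, d=true}.
              branch 2.1.1.2 (add T b):
                ○ open, literals {a=true, b=true, c=true, d=true}.
          branch 2.1.2 (add T a):
            ○ open, literals {a=true, b=true, c=true, d=true}.
      branch 2.2 (add F ((d ∧ b) ∧ (c ∧ a)), F ((¬a → b) ∨ a)):
        F ((¬a → b) ∨ a): α-rule — add F (¬a → b), F a.
        F (¬a → b): α-rule — add T ¬a, F b.
        F ((d ∧ b) ∧ (c ∧ a)): β-rule — branch into F (d ∧ b)  //  F (c ∧ a).
          branch 2.2.1 (add F (d ∧ b)):
            F (d ∧ b): β-rule — branch into F d  //  F b.
              branch 2.2.1.1 (add F d):
                ○ open, literals {a=false, b=false, d=false}.
              branch 2.2.1.2 (add F b):
                ○ open, literals {a=false, b=false}.
          branch 2.2.2 (add F (c ∧ a)):
            F (c ∧ a): β-rule — branch into F c  //  F a.
              branch 2.2.2.1 (add F c):
                ○ open, literals {a=false, b=false, c=false}.
              branch 2.2.2.2 (add F a):
                ○ open, literals {a=false, b=false}.
0 branches closed, 13 open.
Each open branch fixes some atoms; the unmentioned ones are free. Counting distinct full assignments: branch {a=true, d=false} (b, c, e) contributes 8 new; branch {a=false, d=true} (b, c, e) contributes 8 new; branch {a=false, c=true, d=true} (b, e) contributes 0 new; branch {a=true, c=false, d=true} (b, e) contributes 4 new; branch {a=false, c=false, d=false} (b, e) contributes 4 new; branch {a=true, c=true, d=false} (b, e) contributes 0 new; branch {a=true, b=true, c=true, d=true} (e) contributes 2 new; branch {a=true, b=true, c=true, d=true} (e) contributes 0 new; branch {a=true, b=true, c=true, d=true} (e) contributes 0 new; branch {a=false, b=false, d=false} (c, e) contributes 2 new; branch {a=false, b=false} (c, d, e) contributes 0 new; branch {a=false, b=false, c=false} (d, e) contributes 0 new; branch {a=false, b=false} (c, d, e) contributes 0 new. Total: 28.

28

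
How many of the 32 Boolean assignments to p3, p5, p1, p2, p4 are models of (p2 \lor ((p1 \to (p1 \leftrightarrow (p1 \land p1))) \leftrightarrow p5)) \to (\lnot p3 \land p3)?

Initial set: {((p2 \lor ((p1 \to (p1 \leftrightarrow (p1 \land p1))) \leftrightarrow p5)) \to (\lnot p3 \land p3))}.
((p2 \lor ((p1 \to (p1 \leftrightarrow (p1 \land p1))) \leftrightarrow p5)) \to (\lnot p3 \land p3)): β-rule — branch into \lnot (p2 \lor ((p1 \to (p1 \leftrightarrow (p1 \land p1))) \leftrightarrow p5))  //  (\lnot p3 \land p3).
  branch 1 (add \lnot (p2 \lor ((p1 \to (p1 \leftrightarrow (p1 \land p1))) \leftrightarrow p5))):
    \lnot (p2 \lor ((p1 \to (p1 \leftrightarrow (p1 \land p1))) \leftrightarrow p5)): α-rule — add \lnot p2, \lnot ((p1 \to (p1 \leftrightarrow (p1 \land p1))) \leftrightarrow p5).
    \lnot ((p1 \to (p1 \leftrightarrow (p1 \land p1))) \leftrightarrow p5): β-rule — branch into (p1 \to (p1 \leftrightarrow (p1 \land p1))), \lnot p5  //  \lnot (p1 \to (p1 \leftrightarrow (p1 \land p1))), p5.
      branch 1.1 (add (p1 \to (p1 \leftrightarrow (p1 \land p1))), \lnot p5):
        (p1 \to (p1 \leftrightarrow (p1 \land p1))): β-rule — branch into \lnot p1  //  (p1 \leftrightarrow (p1 \land p1)).
          branch 1.1.1 (add \lnot p1):
            ○ open, literals {p1=F, p2=F, p5=F}.
          branch 1.1.2 (add (p1 \leftrightarrow (p1 \land p1))):
            (p1 \leftrightarrow (p1 \land p1)): β-rule — branch into p1, (p1 \land p1)  //  \lnot p1, \lnot (p1 \land p1).
              branch 1.1.2.1 (add p1, (p1 \land p1)):
                (p1 \land p1): α-rule — add p1, p1.
                ○ open, literals {p1=T, p2=F, p5=F}.
              branch 1.1.2.2 (add \lnot p1, \lnot (p1 \land p1)):
                \lnot (p1 \land p1): β-rule — branch into \lnot p1  //  \lnot p1.
                  branch 1.1.2.2.1 (add \lnot p1):
                    ○ open, literals {p1=F, p2=F, p5=F}.
                  branch 1.1.2.2.2 (add \lnot p1):
                    ○ open, literals {p1=F, p2=F, p5=F}.
      branch 1.2 (add \lnot (p1 \to (p1 \leftrightarrow (p1 \land p1))), p5):
        \lnot (p1 \to (p1 \leftrightarrow (p1 \land p1))): α-rule — add p1, \lnot (p1 \leftrightarrow (p1 \land p1)).
        \lnot (p1 \leftrightarrow (p1 \land p1)): β-rule — branch into p1, \lnot (p1 \land p1)  //  \lnot p1, (p1 \land p1).
          branch 1.2.1 (add p1, \lnot (p1 \land p1)):
            \lnot (p1 \land p1): β-rule — branch into \lnot p1  //  \lnot p1.
              branch 1.2.1.1 (add \lnot p1):
                × closes — contains both p1 and \lnot p1.
              branch 1.2.1.2 (add \lnot p1):
                × closes — contains both p1 and \lnot p1.
          branch 1.2.2 (add \lnot p1, (p1 \land p1)):
            × closes — contains both p1 and \lnot p1.
  branch 2 (add (\lnot p3 \land p3)):
    (\lnot p3 \land p3): α-rule — add \lnot p3, p3.
    × closes — contains both p3 and \lnot p3.
4 branches closed, 4 open.
Each open branch fixes some atoms; the unmentioned ones are free. Counting distinct full assignments: branch {p1=F, p2=F, p5=F} (p3, p4) contributes 4 new; branch {p1=T, p2=F, p5=F} (p3, p4) contributes 4 new; branch {p1=F, p2=F, p5=F} (p3, p4) contributes 0 new; branch {p1=F, p2=F, p5=F} (p3, p4) contributes 0 new. Total: 8.

8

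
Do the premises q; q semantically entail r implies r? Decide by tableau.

Initial set: {q; q; not (r implies r)}.
not (r implies r): α-rule — add r, not r.
× closes — contains both r and not r.
All 1 branch closes.
Every branch closed, so the premises entail the conclusion.

Yes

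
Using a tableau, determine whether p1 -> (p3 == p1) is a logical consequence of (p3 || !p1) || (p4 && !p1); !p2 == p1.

Initial set: {((p3 || !p1) || (p4 && !p1)); (!p2 == p1); !(p1 -> (p3 == p1))}.
!(p1 -> (p3 == p1)): α-rule — add p1, !(p3 == p1).
((p3 || !p1) || (p4 && !p1)): β-rule — branch into (p3 || !p1)  //  (p4 && !p1).
  branch 1 (add (p3 || !p1)):
    (!p2 == p1): β-rule — branch into !p2, p1  //  !!p2, !p1.
      branch 1.1 (add !p2, p1):
        !(p3 == p1): β-rule — branch into p3, !p1  //  !p3, p1.
          branch 1.1.1 (add p3, !p1):
            × closes — contains both p1 and !p1.
          branch 1.1.2 (add !p3, p1):
            (p3 || !p1): β-rule — branch into p3  //  !p1.
              branch 1.1.2.1 (add p3):
                × closes — contains both p3 and !p3.
              branch 1.1.2.2 (add !p1):
                × closes — contains both p1 and !p1.
      branch 1.2 (add !!p2, !p1):
        × closes — contains both p1 and !p1.
  branch 2 (add (p4 && !p1)):
    (p4 && !p1): α-rule — add p4, !p1.
    × closes — contains both p1 and !p1.
All 5 branches close.
Every branch closed, so the premises entail the conclusion.

Yes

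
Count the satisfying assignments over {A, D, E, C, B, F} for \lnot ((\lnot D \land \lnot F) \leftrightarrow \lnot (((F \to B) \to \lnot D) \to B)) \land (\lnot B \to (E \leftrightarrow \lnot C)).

16

Initial set: {(\lnot ((\lnot D \land \lnot F) \leftrightarrow \lnot (((F \to B) \to \lnot D) \to B)) \land (\lnot B \to (E \leftrightarrow \lnot C)))}.
(\lnot ((\lnot D \land \lnot F) \leftrightarrow \lnot (((F \to B) \to \lnot D) \to B)) \land (\lnot B \to (E \leftrightarrow \lnot C))): α-rule — add \lnot ((\lnot D \land \lnot F) \leftrightarrow \lnot (((F \to B) \to \lnot D) \to B)), (\lnot B \to (E \leftrightarrow \lnot C)).
\lnot ((\lnot D \land \lnot F) \leftrightarrow \lnot (((F \to B) \to \lnot D) \to B)): β-rule — branch into (\lnot D \land \lnot F), \lnot \lnot (((F \to B) \to \lnot D) \to B)  //  \lnot (\lnot D \land \lnot F), \lnot (((F \to B) \to \lnot D) \to B).
  branch 1 (add (\lnot D \land \lnot F), \lnot \lnot (((F \to B) \to \lnot D) \to B)):
    (\lnot D \land \lnot F): α-rule — add \lnot D, \lnot F.
    (\lnot B \to (E \leftrightarrow \lnot C)): β-rule — branch into \lnot \lnot B  //  (E \leftrightarrow \lnot C).
      branch 1.1 (add \lnot \lnot B):
        \lnot \lnot (((F \to B) \to \lnot D) \to B): β-rule — branch into \lnot ((F \to B) \to \lnot D)  //  B.
          branch 1.1.1 (add \lnot ((F \to B) \to \lnot D)):
            \lnot ((F \to B) \to \lnot D): α-rule — add (F \to B), \lnot \lnot D.
            × closes — contains both D and \lnot D.
          branch 1.1.2 (add B):
            ○ open, literals {B=true, D=false, F=false}.
      branch 1.2 (add (E \leftrightarrow \lnot C)):
        \lnot \lnot (((F \to B) \to \lnot D) \to B): β-rule — branch into \lnot ((F \to B) \to \lnot D)  //  B.
          branch 1.2.1 (add \lnot ((F \to B) \to \lnot D)):
            \lnot ((F \to B) \to \lnot D): α-rule — add (F \to B), \lnot \lnot D.
            × closes — contains both D and \lnot D.
          branch 1.2.2 (add B):
            (E \leftrightarrow \lnot C): β-rule — branch into E, \lnot C  //  \lnot E, \lnot \lnot C.
              branch 1.2.2.1 (add E, \lnot C):
                ○ open, literals {B=true, C=false, D=false, E=true, F=false}.
              branch 1.2.2.2 (add \lnot E, \lnot \lnot C):
                ○ open, literals {B=true, C=true, D=false, E=false, F=false}.
  branch 2 (add \lnot (\lnot D \land \lnot F), \lnot (((F \to B) \to \lnot D) \to B)):
    \lnot (((F \to B) \to \lnot D) \to B): α-rule — add ((F \to B) \to \lnot D), \lnot B.
    (\lnot B \to (E \leftrightarrow \lnot C)): β-rule — branch into \lnot \lnot B  //  (E \leftrightarrow \lnot C).
      branch 2.1 (add \lnot \lnot B):
        × closes — contains both B and \lnot B.
      branch 2.2 (add (E \leftrightarrow \lnot C)):
        \lnot (\lnot D \land \lnot F): β-rule — branch into \lnot \lnot D  //  \lnot \lnot F.
          branch 2.2.1 (add \lnot \lnot D):
            ((F \to B) \to \lnot D): β-rule — branch into \lnot (F \to B)  //  \lnot D.
              branch 2.2.1.1 (add \lnot (F \to B)):
                \lnot (F \to B): α-rule — add F, \lnot B.
                (E \leftrightarrow \lnot C): β-rule — branch into E, \lnot C  //  \lnot E, \lnot \lnot C.
                  branch 2.2.1.1.1 (add E, \lnot C):
                    ○ open, literals {B=false, C=false, D=true, E=true, F=true}.
                  branch 2.2.1.1.2 (add \lnot E, \lnot \lnot C):
                    ○ open, literals {B=false, C=true, D=true, E=false, F=true}.
              branch 2.2.1.2 (add \lnot D):
                × closes — contains both D and \lnot D.
          branch 2.2.2 (add \lnot \lnot F):
            ((F \to B) \to \lnot D): β-rule — branch into \lnot (F \to B)  //  \lnot D.
              branch 2.2.2.1 (add \lnot (F \to B)):
                \lnot (F \to B): α-rule — add F, \lnot B.
                (E \leftrightarrow \lnot C): β-rule — branch into E, \lnot C  //  \lnot E, \lnot \lnot C.
                  branch 2.2.2.1.1 (add E, \lnot C):
                    ○ open, literals {B=false, C=false, E=true, F=true}.
                  branch 2.2.2.1.2 (add \lnot E, \lnot \lnot C):
                    ○ open, literals {B=false, C=true, E=false, F=true}.
              branch 2.2.2.2 (add \lnot D):
                (E \leftrightarrow \lnot C): β-rule — branch into E, \lnot C  //  \lnot E, \lnot \lnot C.
                  branch 2.2.2.2.1 (add E, \lnot C):
                    ○ open, literals {B=false, C=false, D=false, E=true, F=true}.
                  branch 2.2.2.2.2 (add \lnot E, \lnot \lnot C):
                    ○ open, literals {B=false, C=true, D=false, E=false, F=true}.
4 branches closed, 9 open.
Each open branch fixes some atoms; the unmentioned ones are free. Counting distinct full assignments: branch {B=true, D=false, F=false} (A, E, C) contributes 8 new; branch {B=true, C=false, D=false, E=true, F=false} (A) contributes 0 new; branch {B=true, C=true, D=false, E=false, F=false} (A) contributes 0 new; branch {B=false, C=false, D=true, E=true, F=true} (A) contributes 2 new; branch {B=false, C=true, D=true, E=false, F=true} (A) contributes 2 new; branch {B=false, C=false, E=true, F=true} (A, D) contributes 2 new; branch {B=false, C=true, E=false, F=true} (A, D) contributes 2 new; branch {B=false, C=false, D=false, E=true, F=true} (A) contributes 0 new; branch {B=false, C=true, D=false, E=false, F=true} (A) contributes 0 new. Total: 16.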